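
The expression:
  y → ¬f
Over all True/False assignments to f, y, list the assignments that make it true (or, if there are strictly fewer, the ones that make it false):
is false only for:
  f=True, y=True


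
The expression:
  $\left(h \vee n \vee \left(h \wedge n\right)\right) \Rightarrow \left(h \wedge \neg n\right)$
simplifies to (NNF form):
$\neg n$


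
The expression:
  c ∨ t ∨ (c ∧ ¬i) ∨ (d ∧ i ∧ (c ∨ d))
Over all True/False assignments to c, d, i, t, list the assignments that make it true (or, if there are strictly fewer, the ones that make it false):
is false only for:
  c=False, d=False, i=False, t=False;
  c=False, d=False, i=True, t=False;
  c=False, d=True, i=False, t=False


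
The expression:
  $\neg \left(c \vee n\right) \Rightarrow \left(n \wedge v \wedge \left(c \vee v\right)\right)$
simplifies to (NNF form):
$c \vee n$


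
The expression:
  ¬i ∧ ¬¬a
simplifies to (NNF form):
a ∧ ¬i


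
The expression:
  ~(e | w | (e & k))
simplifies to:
~e & ~w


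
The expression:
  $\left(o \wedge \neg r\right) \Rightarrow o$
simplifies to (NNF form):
$\text{True}$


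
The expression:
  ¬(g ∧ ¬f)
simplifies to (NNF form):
f ∨ ¬g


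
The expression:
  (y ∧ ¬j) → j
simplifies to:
j ∨ ¬y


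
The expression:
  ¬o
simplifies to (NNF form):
¬o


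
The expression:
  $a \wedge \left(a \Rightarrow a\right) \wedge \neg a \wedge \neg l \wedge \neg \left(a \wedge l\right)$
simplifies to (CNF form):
$\text{False}$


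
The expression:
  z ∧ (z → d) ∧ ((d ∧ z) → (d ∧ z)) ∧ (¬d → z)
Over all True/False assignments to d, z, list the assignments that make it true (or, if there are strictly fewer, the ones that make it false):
is true only for:
  d=True, z=True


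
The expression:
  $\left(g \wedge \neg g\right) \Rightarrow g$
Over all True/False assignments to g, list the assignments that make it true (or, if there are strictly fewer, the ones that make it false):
is always true.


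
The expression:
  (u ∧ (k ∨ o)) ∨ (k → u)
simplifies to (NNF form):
u ∨ ¬k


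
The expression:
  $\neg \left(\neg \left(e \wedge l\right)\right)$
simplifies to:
$e \wedge l$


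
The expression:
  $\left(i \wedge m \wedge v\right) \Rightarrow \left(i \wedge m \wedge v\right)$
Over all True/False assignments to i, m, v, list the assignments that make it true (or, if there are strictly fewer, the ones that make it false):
is always true.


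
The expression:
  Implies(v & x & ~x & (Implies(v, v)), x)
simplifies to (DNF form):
True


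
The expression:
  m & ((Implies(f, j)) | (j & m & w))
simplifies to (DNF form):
(j & m) | (m & ~f)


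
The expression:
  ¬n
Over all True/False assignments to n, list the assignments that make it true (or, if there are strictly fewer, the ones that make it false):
is true only for:
  n=False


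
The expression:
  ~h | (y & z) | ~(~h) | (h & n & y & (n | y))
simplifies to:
True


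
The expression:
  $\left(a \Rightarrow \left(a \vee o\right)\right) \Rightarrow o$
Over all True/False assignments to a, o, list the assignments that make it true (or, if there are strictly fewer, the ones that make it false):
is true only for:
  a=False, o=True;
  a=True, o=True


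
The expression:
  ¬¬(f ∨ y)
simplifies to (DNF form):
f ∨ y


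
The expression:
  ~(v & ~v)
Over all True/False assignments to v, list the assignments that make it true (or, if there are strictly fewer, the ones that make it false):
is always true.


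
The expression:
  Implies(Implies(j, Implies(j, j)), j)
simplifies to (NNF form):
j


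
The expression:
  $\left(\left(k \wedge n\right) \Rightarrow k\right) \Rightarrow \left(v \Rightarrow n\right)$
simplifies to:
$n \vee \neg v$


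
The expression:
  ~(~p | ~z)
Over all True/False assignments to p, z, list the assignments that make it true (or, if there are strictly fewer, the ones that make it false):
is true only for:
  p=True, z=True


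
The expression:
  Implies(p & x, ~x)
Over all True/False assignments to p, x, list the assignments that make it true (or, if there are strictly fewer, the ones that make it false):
is false only for:
  p=True, x=True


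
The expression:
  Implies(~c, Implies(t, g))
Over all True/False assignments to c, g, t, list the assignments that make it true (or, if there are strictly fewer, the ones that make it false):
is false only for:
  c=False, g=False, t=True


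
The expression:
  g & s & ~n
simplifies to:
g & s & ~n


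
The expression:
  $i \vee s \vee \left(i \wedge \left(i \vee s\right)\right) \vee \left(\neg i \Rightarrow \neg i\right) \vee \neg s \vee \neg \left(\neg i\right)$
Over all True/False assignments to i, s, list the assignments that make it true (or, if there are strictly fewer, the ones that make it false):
is always true.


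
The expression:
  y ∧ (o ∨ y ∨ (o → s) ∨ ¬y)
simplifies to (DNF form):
y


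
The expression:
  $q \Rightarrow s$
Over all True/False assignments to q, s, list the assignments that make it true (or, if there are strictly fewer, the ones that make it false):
is false only for:
  q=True, s=False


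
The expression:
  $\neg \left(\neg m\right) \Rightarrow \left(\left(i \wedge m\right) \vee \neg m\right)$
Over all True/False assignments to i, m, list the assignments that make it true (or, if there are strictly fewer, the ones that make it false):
is false only for:
  i=False, m=True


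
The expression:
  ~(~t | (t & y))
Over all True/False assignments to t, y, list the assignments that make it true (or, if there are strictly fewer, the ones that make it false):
is true only for:
  t=True, y=False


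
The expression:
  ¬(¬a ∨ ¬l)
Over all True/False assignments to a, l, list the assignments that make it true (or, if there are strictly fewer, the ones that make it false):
is true only for:
  a=True, l=True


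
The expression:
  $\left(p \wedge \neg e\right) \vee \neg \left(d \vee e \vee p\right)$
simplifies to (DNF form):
$\left(p \wedge \neg e\right) \vee \left(\neg d \wedge \neg e\right)$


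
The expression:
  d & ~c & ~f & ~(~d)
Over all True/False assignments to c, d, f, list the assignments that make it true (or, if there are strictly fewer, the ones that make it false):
is true only for:
  c=False, d=True, f=False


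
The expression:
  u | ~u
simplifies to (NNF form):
True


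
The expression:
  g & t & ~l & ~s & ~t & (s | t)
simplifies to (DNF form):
False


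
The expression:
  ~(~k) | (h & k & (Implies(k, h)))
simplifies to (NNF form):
k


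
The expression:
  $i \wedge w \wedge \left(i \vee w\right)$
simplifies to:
$i \wedge w$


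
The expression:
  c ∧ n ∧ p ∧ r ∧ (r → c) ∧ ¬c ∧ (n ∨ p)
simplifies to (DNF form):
False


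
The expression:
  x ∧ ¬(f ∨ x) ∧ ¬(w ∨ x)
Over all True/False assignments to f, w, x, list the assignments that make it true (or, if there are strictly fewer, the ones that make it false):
is never true.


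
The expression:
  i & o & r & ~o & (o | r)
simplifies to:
False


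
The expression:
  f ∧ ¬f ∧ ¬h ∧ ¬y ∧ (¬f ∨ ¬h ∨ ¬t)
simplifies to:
False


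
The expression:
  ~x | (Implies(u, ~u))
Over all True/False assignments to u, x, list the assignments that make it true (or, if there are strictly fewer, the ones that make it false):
is false only for:
  u=True, x=True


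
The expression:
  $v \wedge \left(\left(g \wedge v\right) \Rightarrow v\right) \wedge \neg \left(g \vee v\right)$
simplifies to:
$\text{False}$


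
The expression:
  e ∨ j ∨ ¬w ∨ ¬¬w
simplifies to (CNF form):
True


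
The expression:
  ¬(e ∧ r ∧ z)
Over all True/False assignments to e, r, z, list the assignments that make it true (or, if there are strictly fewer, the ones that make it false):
is false only for:
  e=True, r=True, z=True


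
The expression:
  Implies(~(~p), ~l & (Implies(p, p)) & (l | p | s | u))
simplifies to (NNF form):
~l | ~p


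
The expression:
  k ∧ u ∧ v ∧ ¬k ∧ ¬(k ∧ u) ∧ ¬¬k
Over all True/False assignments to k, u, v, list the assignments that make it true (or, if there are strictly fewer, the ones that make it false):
is never true.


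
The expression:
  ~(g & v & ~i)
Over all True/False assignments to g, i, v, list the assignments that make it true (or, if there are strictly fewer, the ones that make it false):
is false only for:
  g=True, i=False, v=True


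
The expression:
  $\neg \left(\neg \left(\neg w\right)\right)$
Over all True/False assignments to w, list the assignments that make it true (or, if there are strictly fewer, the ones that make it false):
is true only for:
  w=False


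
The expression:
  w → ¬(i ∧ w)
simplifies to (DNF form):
¬i ∨ ¬w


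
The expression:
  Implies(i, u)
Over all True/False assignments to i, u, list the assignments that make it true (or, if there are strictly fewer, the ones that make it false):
is false only for:
  i=True, u=False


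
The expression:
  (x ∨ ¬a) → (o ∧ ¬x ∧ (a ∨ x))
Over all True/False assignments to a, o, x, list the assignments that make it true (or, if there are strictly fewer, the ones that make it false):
is true only for:
  a=True, o=False, x=False;
  a=True, o=True, x=False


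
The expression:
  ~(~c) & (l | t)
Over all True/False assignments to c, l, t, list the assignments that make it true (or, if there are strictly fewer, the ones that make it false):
is true only for:
  c=True, l=False, t=True;
  c=True, l=True, t=False;
  c=True, l=True, t=True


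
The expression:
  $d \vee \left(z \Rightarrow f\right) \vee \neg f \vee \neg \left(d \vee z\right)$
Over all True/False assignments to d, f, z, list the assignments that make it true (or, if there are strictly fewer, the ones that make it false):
is always true.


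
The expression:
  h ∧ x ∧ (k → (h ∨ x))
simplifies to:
h ∧ x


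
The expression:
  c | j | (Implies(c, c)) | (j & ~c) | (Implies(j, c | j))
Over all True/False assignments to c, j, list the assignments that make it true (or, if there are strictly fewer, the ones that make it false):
is always true.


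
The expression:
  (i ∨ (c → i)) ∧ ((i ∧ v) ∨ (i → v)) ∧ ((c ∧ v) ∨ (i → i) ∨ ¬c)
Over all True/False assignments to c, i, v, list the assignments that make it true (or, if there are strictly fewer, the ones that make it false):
is true only for:
  c=False, i=False, v=False;
  c=False, i=False, v=True;
  c=False, i=True, v=True;
  c=True, i=True, v=True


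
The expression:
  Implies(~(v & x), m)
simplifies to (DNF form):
m | (v & x)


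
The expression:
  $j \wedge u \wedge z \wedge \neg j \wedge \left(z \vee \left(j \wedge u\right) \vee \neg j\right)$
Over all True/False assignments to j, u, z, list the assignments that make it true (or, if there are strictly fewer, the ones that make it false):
is never true.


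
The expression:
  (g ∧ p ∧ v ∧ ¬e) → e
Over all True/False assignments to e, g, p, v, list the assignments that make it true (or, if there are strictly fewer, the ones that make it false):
is false only for:
  e=False, g=True, p=True, v=True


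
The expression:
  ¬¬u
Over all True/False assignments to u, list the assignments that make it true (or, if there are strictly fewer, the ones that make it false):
is true only for:
  u=True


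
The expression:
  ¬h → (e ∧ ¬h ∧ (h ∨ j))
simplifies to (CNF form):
(e ∨ h) ∧ (h ∨ j)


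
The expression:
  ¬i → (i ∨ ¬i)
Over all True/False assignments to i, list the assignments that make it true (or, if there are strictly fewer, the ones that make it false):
is always true.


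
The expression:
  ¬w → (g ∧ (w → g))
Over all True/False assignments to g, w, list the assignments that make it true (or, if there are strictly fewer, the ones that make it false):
is false only for:
  g=False, w=False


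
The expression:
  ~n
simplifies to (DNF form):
~n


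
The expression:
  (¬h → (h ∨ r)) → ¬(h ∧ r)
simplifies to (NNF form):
¬h ∨ ¬r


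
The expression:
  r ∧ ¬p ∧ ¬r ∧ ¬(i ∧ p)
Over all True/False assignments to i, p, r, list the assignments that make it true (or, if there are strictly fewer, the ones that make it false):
is never true.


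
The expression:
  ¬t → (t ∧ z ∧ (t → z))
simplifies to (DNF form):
t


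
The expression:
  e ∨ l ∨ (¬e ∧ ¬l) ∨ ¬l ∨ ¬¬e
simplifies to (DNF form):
True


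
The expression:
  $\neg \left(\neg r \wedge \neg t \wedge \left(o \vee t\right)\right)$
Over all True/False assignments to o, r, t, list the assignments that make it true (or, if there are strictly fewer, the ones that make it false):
is false only for:
  o=True, r=False, t=False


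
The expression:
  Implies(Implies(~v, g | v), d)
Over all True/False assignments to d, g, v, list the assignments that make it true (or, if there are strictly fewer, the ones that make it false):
is false only for:
  d=False, g=False, v=True;
  d=False, g=True, v=False;
  d=False, g=True, v=True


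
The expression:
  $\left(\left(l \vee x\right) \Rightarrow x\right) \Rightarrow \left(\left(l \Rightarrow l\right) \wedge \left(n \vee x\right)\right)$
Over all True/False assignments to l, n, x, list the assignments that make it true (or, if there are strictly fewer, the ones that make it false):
is false only for:
  l=False, n=False, x=False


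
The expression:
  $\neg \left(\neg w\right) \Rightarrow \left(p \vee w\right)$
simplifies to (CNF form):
$\text{True}$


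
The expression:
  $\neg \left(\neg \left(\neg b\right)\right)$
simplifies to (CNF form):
$\neg b$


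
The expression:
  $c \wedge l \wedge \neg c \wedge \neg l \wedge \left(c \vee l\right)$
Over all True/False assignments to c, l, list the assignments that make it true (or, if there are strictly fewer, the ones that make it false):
is never true.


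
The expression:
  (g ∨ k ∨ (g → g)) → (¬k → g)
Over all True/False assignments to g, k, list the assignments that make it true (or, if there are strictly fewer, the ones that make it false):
is false only for:
  g=False, k=False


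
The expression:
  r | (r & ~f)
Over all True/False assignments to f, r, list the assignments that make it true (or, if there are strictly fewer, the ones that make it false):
is true only for:
  f=False, r=True;
  f=True, r=True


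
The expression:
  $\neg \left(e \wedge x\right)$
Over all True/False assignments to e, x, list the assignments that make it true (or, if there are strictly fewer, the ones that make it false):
is false only for:
  e=True, x=True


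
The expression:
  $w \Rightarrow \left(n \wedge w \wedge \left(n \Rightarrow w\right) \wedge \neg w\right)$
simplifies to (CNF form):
$\neg w$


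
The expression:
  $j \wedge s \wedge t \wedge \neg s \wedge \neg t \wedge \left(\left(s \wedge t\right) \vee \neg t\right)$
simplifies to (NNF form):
$\text{False}$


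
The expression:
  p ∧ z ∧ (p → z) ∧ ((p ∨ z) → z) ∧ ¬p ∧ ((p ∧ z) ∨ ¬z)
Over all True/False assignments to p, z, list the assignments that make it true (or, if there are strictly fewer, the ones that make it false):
is never true.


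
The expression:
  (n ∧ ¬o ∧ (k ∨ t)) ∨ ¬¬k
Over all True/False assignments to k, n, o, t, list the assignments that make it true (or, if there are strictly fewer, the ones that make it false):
is false only for:
  k=False, n=False, o=False, t=False;
  k=False, n=False, o=False, t=True;
  k=False, n=False, o=True, t=False;
  k=False, n=False, o=True, t=True;
  k=False, n=True, o=False, t=False;
  k=False, n=True, o=True, t=False;
  k=False, n=True, o=True, t=True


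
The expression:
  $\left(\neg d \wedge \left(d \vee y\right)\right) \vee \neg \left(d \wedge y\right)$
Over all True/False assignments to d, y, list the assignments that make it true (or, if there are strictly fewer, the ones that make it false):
is false only for:
  d=True, y=True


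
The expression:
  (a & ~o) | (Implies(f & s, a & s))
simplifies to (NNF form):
a | ~f | ~s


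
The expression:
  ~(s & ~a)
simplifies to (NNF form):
a | ~s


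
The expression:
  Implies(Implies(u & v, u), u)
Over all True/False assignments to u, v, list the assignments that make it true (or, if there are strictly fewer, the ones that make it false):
is true only for:
  u=True, v=False;
  u=True, v=True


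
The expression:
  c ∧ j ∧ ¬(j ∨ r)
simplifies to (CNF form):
False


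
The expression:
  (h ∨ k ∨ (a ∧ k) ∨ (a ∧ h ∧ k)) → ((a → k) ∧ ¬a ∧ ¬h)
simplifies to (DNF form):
(¬a ∧ ¬h) ∨ (¬h ∧ ¬k)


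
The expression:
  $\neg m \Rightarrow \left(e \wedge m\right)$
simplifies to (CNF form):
$m$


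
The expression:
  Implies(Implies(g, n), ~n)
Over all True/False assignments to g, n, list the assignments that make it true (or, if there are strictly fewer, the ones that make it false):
is true only for:
  g=False, n=False;
  g=True, n=False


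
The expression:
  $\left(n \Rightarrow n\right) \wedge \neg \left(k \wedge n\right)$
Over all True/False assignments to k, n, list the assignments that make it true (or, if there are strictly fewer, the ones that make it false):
is false only for:
  k=True, n=True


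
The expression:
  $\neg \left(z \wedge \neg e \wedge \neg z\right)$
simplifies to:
$\text{True}$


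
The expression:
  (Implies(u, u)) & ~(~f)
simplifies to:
f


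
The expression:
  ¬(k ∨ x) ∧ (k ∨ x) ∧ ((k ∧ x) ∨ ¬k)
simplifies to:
False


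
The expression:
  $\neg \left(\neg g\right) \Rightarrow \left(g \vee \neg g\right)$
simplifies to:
$\text{True}$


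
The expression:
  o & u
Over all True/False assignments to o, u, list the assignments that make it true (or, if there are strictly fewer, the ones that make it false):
is true only for:
  o=True, u=True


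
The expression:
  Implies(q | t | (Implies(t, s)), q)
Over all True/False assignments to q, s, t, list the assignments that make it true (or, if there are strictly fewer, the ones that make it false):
is true only for:
  q=True, s=False, t=False;
  q=True, s=False, t=True;
  q=True, s=True, t=False;
  q=True, s=True, t=True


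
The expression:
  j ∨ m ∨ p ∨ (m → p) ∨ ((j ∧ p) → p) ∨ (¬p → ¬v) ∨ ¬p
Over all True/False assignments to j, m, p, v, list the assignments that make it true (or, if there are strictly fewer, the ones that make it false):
is always true.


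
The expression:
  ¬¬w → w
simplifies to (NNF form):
True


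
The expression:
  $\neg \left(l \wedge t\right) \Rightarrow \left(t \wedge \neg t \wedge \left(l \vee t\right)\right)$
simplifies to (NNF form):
$l \wedge t$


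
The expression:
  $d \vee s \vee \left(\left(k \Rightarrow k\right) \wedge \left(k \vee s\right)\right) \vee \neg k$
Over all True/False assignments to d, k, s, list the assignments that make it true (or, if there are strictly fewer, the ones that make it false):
is always true.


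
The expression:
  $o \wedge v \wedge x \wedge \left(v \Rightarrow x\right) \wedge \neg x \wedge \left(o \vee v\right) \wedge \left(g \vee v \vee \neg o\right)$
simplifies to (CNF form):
$\text{False}$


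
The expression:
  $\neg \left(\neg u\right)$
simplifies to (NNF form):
$u$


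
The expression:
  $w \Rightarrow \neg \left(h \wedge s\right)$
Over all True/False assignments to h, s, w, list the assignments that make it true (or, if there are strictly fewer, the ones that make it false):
is false only for:
  h=True, s=True, w=True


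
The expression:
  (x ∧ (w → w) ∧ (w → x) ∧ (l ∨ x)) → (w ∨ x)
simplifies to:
True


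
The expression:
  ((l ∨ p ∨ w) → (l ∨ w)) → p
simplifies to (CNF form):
p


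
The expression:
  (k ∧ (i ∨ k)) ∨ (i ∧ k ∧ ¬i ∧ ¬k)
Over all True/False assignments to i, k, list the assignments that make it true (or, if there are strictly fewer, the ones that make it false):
is true only for:
  i=False, k=True;
  i=True, k=True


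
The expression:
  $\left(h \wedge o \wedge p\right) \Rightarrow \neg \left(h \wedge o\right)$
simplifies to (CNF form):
$\neg h \vee \neg o \vee \neg p$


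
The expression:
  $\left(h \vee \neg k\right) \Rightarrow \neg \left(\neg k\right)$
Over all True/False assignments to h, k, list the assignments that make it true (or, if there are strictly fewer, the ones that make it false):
is true only for:
  h=False, k=True;
  h=True, k=True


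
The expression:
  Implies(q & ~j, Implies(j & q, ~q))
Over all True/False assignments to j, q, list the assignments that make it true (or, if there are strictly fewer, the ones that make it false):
is always true.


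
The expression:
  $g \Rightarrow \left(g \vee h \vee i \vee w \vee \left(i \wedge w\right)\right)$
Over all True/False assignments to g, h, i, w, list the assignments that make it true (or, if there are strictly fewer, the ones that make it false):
is always true.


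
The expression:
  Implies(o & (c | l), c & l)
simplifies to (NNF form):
~o | (c & l) | (~c & ~l)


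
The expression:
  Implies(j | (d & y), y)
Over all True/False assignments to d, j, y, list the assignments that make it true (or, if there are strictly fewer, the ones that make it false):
is false only for:
  d=False, j=True, y=False;
  d=True, j=True, y=False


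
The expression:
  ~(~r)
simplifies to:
r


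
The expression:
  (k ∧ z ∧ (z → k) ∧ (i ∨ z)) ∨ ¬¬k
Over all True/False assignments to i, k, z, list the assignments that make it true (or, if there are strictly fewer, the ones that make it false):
is true only for:
  i=False, k=True, z=False;
  i=False, k=True, z=True;
  i=True, k=True, z=False;
  i=True, k=True, z=True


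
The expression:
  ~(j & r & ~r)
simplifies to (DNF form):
True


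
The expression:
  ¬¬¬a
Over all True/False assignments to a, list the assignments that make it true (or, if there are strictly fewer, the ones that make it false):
is true only for:
  a=False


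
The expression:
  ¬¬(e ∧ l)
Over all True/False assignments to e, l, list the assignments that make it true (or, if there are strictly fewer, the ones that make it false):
is true only for:
  e=True, l=True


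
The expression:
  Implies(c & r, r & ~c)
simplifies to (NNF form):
~c | ~r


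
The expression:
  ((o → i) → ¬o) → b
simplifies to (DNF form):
b ∨ (i ∧ o)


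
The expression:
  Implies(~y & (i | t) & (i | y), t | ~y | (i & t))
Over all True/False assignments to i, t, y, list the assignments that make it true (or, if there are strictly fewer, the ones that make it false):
is always true.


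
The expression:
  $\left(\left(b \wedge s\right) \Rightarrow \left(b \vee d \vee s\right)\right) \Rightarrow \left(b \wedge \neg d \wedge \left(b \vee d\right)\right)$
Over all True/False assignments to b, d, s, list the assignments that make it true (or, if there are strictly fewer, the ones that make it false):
is true only for:
  b=True, d=False, s=False;
  b=True, d=False, s=True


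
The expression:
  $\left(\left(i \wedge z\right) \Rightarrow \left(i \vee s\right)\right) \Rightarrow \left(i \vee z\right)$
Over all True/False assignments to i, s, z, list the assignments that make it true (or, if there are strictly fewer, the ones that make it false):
is false only for:
  i=False, s=False, z=False;
  i=False, s=True, z=False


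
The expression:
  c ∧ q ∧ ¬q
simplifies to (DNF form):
False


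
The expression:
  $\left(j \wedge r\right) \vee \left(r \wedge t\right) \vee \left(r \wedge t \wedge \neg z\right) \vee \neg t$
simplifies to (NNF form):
$r \vee \neg t$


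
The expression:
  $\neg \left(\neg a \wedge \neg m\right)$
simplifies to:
$a \vee m$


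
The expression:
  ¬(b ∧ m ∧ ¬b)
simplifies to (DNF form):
True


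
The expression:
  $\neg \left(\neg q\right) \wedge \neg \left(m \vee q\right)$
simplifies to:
$\text{False}$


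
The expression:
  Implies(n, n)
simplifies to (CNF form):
True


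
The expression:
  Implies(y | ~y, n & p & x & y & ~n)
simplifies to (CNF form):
False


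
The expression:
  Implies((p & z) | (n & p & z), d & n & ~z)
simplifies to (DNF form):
~p | ~z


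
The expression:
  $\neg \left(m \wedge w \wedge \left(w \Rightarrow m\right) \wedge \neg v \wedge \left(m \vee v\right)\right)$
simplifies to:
$v \vee \neg m \vee \neg w$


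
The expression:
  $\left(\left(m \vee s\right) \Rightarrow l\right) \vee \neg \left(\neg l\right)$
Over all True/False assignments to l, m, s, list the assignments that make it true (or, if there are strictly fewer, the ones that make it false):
is false only for:
  l=False, m=False, s=True;
  l=False, m=True, s=False;
  l=False, m=True, s=True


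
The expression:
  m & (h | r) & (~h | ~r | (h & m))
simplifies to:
m & (h | r)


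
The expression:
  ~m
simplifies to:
~m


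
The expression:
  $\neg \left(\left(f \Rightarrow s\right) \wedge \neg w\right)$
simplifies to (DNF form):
$w \vee \left(f \wedge \neg s\right)$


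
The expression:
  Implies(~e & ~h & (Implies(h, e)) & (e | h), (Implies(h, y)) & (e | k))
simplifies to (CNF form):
True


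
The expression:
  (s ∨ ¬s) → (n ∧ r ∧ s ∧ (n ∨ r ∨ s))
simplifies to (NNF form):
n ∧ r ∧ s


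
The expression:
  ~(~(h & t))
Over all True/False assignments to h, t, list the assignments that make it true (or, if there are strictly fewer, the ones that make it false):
is true only for:
  h=True, t=True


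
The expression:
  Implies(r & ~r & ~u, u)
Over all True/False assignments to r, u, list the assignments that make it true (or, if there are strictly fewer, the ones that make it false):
is always true.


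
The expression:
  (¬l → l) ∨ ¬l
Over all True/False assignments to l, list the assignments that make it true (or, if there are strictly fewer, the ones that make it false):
is always true.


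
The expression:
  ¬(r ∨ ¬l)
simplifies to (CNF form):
l ∧ ¬r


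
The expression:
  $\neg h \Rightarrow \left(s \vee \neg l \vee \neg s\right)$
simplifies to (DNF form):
$\text{True}$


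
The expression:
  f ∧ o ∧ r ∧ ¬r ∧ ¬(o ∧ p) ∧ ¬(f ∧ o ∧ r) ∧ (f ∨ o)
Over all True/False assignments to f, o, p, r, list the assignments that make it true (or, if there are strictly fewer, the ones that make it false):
is never true.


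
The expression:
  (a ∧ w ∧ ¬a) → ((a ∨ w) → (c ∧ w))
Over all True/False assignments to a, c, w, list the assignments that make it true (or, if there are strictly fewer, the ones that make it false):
is always true.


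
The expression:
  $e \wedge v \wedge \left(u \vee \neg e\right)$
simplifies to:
$e \wedge u \wedge v$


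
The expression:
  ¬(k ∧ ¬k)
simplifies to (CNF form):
True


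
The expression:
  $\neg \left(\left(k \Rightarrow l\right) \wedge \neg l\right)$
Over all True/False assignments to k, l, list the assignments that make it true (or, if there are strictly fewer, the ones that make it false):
is false only for:
  k=False, l=False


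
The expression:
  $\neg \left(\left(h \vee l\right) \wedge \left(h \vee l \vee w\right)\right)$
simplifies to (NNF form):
$\neg h \wedge \neg l$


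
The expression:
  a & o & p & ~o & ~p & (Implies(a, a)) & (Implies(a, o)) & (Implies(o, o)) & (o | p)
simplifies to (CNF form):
False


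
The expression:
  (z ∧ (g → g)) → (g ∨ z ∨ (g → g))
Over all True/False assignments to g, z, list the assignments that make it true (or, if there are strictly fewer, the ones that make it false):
is always true.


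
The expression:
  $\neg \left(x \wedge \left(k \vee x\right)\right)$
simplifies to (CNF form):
$\neg x$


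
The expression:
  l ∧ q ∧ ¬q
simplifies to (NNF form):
False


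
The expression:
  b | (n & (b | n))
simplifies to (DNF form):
b | n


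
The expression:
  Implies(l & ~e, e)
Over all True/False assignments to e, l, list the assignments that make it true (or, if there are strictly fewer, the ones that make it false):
is false only for:
  e=False, l=True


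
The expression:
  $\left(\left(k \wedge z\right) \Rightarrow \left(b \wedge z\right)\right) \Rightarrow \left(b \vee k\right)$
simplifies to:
$b \vee k$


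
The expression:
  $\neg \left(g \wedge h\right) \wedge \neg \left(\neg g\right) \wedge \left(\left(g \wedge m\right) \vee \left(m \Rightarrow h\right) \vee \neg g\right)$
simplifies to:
$g \wedge \neg h$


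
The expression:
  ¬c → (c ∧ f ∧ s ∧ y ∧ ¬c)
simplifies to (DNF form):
c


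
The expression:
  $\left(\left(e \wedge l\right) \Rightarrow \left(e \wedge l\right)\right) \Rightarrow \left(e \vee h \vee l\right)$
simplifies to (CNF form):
$e \vee h \vee l$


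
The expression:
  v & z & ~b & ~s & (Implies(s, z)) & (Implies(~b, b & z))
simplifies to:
False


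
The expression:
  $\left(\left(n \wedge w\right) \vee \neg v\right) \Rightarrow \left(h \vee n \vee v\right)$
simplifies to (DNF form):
$h \vee n \vee v$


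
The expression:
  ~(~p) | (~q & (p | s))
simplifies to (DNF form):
p | (s & ~q)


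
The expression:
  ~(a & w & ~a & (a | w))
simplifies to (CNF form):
True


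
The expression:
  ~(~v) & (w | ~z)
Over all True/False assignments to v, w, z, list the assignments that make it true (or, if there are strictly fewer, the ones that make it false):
is true only for:
  v=True, w=False, z=False;
  v=True, w=True, z=False;
  v=True, w=True, z=True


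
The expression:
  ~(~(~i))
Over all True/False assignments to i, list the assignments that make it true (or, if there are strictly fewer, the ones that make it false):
is true only for:
  i=False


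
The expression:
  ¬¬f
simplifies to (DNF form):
f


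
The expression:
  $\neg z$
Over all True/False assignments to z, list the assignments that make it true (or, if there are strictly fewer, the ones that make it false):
is true only for:
  z=False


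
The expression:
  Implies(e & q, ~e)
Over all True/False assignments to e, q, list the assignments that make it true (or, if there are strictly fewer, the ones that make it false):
is false only for:
  e=True, q=True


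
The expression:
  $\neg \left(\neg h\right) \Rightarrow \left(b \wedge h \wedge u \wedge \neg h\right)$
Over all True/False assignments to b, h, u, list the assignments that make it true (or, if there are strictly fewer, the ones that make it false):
is true only for:
  b=False, h=False, u=False;
  b=False, h=False, u=True;
  b=True, h=False, u=False;
  b=True, h=False, u=True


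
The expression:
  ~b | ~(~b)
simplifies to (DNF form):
True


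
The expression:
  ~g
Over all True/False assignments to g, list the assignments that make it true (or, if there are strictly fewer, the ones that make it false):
is true only for:
  g=False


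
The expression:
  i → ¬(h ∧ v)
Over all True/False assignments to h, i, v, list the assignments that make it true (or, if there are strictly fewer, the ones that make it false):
is false only for:
  h=True, i=True, v=True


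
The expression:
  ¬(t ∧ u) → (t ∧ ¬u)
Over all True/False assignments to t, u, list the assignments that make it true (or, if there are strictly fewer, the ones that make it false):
is true only for:
  t=True, u=False;
  t=True, u=True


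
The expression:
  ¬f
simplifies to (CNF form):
¬f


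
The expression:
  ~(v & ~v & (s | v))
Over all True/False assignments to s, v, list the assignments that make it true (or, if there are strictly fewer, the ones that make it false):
is always true.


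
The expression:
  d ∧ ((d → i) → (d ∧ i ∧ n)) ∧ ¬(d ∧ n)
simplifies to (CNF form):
d ∧ ¬i ∧ ¬n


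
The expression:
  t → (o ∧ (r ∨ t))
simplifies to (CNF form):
o ∨ ¬t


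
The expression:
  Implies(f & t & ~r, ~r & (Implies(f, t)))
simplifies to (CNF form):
True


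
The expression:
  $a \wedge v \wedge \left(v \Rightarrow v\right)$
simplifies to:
$a \wedge v$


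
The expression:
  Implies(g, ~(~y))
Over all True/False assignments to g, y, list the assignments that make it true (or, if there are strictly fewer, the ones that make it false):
is false only for:
  g=True, y=False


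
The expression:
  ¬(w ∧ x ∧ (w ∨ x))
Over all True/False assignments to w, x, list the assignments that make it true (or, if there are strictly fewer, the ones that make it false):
is false only for:
  w=True, x=True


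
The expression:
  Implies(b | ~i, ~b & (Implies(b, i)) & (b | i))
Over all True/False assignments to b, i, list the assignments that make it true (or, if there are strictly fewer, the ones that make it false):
is true only for:
  b=False, i=True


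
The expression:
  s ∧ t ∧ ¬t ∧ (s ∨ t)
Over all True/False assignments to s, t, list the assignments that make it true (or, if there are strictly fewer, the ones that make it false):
is never true.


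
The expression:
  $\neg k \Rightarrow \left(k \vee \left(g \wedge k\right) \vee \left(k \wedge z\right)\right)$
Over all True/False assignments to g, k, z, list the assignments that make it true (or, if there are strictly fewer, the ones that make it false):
is true only for:
  g=False, k=True, z=False;
  g=False, k=True, z=True;
  g=True, k=True, z=False;
  g=True, k=True, z=True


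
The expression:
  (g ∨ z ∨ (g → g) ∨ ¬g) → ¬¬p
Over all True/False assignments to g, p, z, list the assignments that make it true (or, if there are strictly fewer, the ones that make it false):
is true only for:
  g=False, p=True, z=False;
  g=False, p=True, z=True;
  g=True, p=True, z=False;
  g=True, p=True, z=True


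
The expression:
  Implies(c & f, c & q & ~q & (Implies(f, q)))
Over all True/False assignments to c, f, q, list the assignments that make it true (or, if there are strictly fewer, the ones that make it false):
is false only for:
  c=True, f=True, q=False;
  c=True, f=True, q=True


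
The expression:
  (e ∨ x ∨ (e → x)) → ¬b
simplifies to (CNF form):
¬b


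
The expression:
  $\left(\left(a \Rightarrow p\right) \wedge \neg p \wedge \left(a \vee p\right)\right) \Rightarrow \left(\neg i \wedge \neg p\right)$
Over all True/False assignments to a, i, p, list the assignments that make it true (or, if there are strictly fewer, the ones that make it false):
is always true.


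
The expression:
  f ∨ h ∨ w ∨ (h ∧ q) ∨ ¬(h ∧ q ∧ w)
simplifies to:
True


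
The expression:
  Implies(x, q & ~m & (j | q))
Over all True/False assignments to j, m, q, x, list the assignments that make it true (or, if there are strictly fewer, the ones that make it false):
is false only for:
  j=False, m=False, q=False, x=True;
  j=False, m=True, q=False, x=True;
  j=False, m=True, q=True, x=True;
  j=True, m=False, q=False, x=True;
  j=True, m=True, q=False, x=True;
  j=True, m=True, q=True, x=True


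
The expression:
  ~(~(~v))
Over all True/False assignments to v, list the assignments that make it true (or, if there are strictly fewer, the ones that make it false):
is true only for:
  v=False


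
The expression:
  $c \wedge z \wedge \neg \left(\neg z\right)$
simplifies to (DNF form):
$c \wedge z$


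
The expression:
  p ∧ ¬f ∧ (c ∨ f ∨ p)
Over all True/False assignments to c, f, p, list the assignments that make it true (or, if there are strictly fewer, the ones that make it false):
is true only for:
  c=False, f=False, p=True;
  c=True, f=False, p=True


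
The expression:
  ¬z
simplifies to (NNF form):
¬z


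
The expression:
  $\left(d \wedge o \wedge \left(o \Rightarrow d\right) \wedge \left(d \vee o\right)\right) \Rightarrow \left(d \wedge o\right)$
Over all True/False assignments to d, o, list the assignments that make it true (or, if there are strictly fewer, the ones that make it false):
is always true.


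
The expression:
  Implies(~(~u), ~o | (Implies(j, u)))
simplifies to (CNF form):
True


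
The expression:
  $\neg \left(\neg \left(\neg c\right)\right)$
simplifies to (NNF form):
$\neg c$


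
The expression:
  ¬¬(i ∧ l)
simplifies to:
i ∧ l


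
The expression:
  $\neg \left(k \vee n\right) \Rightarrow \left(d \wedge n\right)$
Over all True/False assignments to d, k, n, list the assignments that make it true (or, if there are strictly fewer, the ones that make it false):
is false only for:
  d=False, k=False, n=False;
  d=True, k=False, n=False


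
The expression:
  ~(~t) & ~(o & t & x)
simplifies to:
t & (~o | ~x)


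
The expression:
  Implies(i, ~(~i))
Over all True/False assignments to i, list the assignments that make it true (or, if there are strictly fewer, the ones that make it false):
is always true.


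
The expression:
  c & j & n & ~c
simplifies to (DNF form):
False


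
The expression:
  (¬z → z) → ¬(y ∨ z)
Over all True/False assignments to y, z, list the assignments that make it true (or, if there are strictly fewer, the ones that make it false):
is true only for:
  y=False, z=False;
  y=True, z=False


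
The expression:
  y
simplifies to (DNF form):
y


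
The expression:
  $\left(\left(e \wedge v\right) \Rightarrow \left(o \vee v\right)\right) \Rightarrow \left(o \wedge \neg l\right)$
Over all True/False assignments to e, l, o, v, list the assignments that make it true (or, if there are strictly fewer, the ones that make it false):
is true only for:
  e=False, l=False, o=True, v=False;
  e=False, l=False, o=True, v=True;
  e=True, l=False, o=True, v=False;
  e=True, l=False, o=True, v=True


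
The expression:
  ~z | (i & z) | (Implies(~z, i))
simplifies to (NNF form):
True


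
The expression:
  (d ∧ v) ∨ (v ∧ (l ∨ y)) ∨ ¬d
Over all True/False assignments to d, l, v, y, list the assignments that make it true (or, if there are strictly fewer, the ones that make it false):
is false only for:
  d=True, l=False, v=False, y=False;
  d=True, l=False, v=False, y=True;
  d=True, l=True, v=False, y=False;
  d=True, l=True, v=False, y=True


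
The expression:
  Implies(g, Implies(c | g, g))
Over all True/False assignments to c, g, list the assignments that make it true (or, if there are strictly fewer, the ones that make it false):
is always true.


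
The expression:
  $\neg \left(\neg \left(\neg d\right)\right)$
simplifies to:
$\neg d$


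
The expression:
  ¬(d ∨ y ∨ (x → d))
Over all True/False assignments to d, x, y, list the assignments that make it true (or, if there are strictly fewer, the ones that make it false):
is true only for:
  d=False, x=True, y=False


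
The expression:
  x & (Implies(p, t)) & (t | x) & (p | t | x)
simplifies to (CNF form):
x & (t | ~p)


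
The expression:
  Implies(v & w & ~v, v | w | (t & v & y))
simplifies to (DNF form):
True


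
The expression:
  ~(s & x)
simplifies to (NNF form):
~s | ~x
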